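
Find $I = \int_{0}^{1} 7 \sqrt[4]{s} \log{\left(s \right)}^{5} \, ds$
$- \frac{688128}{3125}$

Consider the simpler parametrised integral
$$J(a) = \int_{0}^{1} 7 s^{a} \, ds = \frac{7}{a + 1}.$$

Differentiating under the integral sign brings down a factor of $\ln s$:
$$\frac{dJ}{da} = \int_{0}^{1} 7 s^{a} \log{\left(s \right)} \, ds = - \frac{7}{\left(a + 1\right)^{2}}.$$

Repeating $5$ times in total — each differentiation brings down another $\ln s$ — gives
$$\frac{d^{5}J}{da^{5}} = \int_{0}^{1} 7 s^{a} \log{\left(s \right)}^{5} \, ds = - \frac{840}{\left(a + 1\right)^{6}},$$
and the integrand here is exactly the target integrand, so $I = - \frac{840}{\left(a + 1\right)^{6}}$.

Setting $a = \frac{1}{4}$:
$$I = - \frac{688128}{3125}.$$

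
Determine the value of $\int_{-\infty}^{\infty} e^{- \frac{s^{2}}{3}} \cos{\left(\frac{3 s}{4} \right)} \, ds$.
$\frac{\sqrt{3} \sqrt{\pi}}{e^{\frac{27}{64}}}$

Define $I(b) = \int_{-\infty}^{\infty} e^{- \frac{s^{2}}{3}} \cos{\left(b s \right)} \, ds$.

Differentiating under the integral sign,
$$I'(b) = \int_{-\infty}^{\infty} - s e^{- \frac{s^{2}}{3}} \sin{\left(b s \right)} \, ds.$$

Integrate $\int_{-\infty}^{\infty} s \sin(b s)\, e^{- \frac{s^{2}}{3}}\, ds$ by parts with $u = \sin(b s)$ and $dv = s\, e^{- \frac{s^{2}}{3}}\, ds$, giving $v = - \frac{3 e^{- \frac{s^{2}}{3}}}{2}$. The boundary term vanishes and
$$\int_{-\infty}^{\infty} s \sin(b s)\, e^{- \frac{s^{2}}{3}}\, ds = \frac{3 b}{2} \int_{-\infty}^{\infty} \cos(b s)\, e^{- \frac{s^{2}}{3}}\, ds,$$
so $I'(b) = - \frac{3 b}{2}\, I(b)$.

This is a separable first-order ODE; solving with the initial condition $I(0) = \int_{-\infty}^{\infty} e^{- \frac{s^{2}}{3}}\,ds = \sqrt{3} \sqrt{\pi}$ gives
$$I(b) = \sqrt{3} \sqrt{\pi} e^{- \frac{3 b^{2}}{4}}.$$

Setting $b = \frac{3}{4}$:
$$I = \frac{\sqrt{3} \sqrt{\pi}}{e^{\frac{27}{64}}}.$$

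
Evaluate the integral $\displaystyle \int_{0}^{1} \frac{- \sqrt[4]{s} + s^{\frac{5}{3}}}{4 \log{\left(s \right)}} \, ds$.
$- \frac{\log{\left(6 \right)}}{4} - \frac{\log{\left(5 \right)}}{4} + \frac{3 \log{\left(2 \right)}}{2}$

Replace the exponent $\frac{1}{4}$ by a parameter $a$: let $I(a) = \int_{0}^{1} \frac{s^{\frac{5}{3}} - s^{a}}{4 \log{\left(s \right)}} \, ds$.

Since $\dfrac{\partial}{\partial a}\,s^{a} = s^{a} \ln s$, the $\ln s$ in the denominator cancels and
$$\frac{dI}{da} = \int_{0}^{1} - \frac{1}{4} s^{a} \, ds = - \frac{1}{4} \left[\frac{s^{a+1}}{a+1}\right]_0^1 = - \frac{1}{4 a + 4}.$$

Integrating with respect to $a$ gives $I(a) = - \frac{\log{\left(a + 1 \right)}}{4} - \frac{\log{\left(6 \right)}}{4} + \log{\left(2 \right)} + C$.

At $a = \frac{5}{3}$ the integrand is identically $0$, so $I(\frac{5}{3}) = 0$. The closed form gives $0$, hence $C = 0$.

Setting $a = \frac{1}{4}$:
$$I = - \frac{\log{\left(6 \right)}}{4} - \frac{\log{\left(5 \right)}}{4} + \frac{3 \log{\left(2 \right)}}{2}.$$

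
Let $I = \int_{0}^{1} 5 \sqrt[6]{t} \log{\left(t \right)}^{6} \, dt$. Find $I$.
$\frac{1007769600}{823543}$

Start from the elementary integral
$$J(a) = \int_{0}^{1} 5 t^{a} \, dt = \frac{5}{a + 1}.$$

Differentiating under the integral sign brings down a factor of $\ln t$:
$$\frac{dJ}{da} = \int_{0}^{1} 5 t^{a} \log{\left(t \right)} \, dt = - \frac{5}{\left(a + 1\right)^{2}}.$$

Repeating $6$ times in total — each differentiation brings down another $\ln t$ — gives
$$\frac{d^{6}J}{da^{6}} = \int_{0}^{1} 5 t^{a} \log{\left(t \right)}^{6} \, dt = \frac{3600}{\left(a + 1\right)^{7}},$$
and the integrand here is exactly the target integrand, so $I = \frac{3600}{\left(a + 1\right)^{7}}$.

Setting $a = \frac{1}{6}$:
$$I = \frac{1007769600}{823543}.$$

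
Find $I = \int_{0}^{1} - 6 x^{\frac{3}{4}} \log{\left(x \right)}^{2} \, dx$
$- \frac{768}{343}$

Consider the simpler parametrised integral
$$J(a) = \int_{0}^{1} - 6 x^{a} \, dx = - \frac{6}{a + 1}.$$

Differentiating under the integral sign brings down a factor of $\ln x$:
$$\frac{dJ}{da} = \int_{0}^{1} - 6 x^{a} \log{\left(x \right)} \, dx = \frac{6}{\left(a + 1\right)^{2}}.$$

Repeating twice in total — each differentiation brings down another $\ln x$ — gives
$$\frac{d^{2}J}{da^{2}} = \int_{0}^{1} - 6 x^{a} \log{\left(x \right)}^{2} \, dx = - \frac{12}{\left(a + 1\right)^{3}},$$
and the integrand here is exactly the target integrand, so $I = - \frac{12}{\left(a + 1\right)^{3}}$.

Setting $a = \frac{3}{4}$:
$$I = - \frac{768}{343}.$$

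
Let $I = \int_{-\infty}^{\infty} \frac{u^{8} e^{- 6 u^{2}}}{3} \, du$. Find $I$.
$\frac{35 \sqrt{6} \sqrt{\pi}}{124416}$

Start from the elementary integral
$$J(a) = \int_{-\infty}^{\infty} \frac{e^{- a u^{2}}}{3} \, du = \frac{\sqrt{\pi}}{3 \sqrt{a}}.$$

Differentiating under the integral sign brings down a factor of $(-u^2)$:
$$\frac{dJ}{da} = \int_{-\infty}^{\infty} - \frac{u^{2} e^{- a u^{2}}}{3} \, du = - \frac{\sqrt{\pi}}{6 a^{\frac{3}{2}}}.$$

Repeating $4$ times in total — each differentiation brings down another $(-u^2)$ — gives
$$\frac{d^{4}J}{da^{4}} = \int_{-\infty}^{\infty} \frac{u^{8} e^{- a u^{2}}}{3} \, du = \frac{35 \sqrt{\pi}}{16 a^{\frac{9}{2}}},$$
and the integrand here is exactly the target integrand, so $I = \frac{35 \sqrt{\pi}}{16 a^{\frac{9}{2}}}$.

Setting $a = 6$:
$$I = \frac{35 \sqrt{6} \sqrt{\pi}}{124416}.$$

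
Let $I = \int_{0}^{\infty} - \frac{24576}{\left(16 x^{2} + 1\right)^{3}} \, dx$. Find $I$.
$- 1152 \pi$

Begin with the known result
$$J(a) = \int_{0}^{\infty} - \frac{6}{a^{2} + x^{2}} \, dx = - \frac{3 \pi}{a}.$$

Differentiating under the integral sign with respect to $a$,
$$\frac{dJ}{da} = \int_{0}^{\infty} \frac{12 a}{\left(a^{2} + x^{2}\right)^{2}} \, dx = \frac{3 \pi}{a^{2}},$$
so $\int_{0}^{\infty} - \frac{6}{\left(a^{2} + x^{2}\right)^{2}} \, dx = - \frac{3 \pi}{2 a^{3}}$.

Repeating — each differentiation of $1/(x^2+a^2)^j$ produces $-2ja/(x^2+a^2)^{j+1}$ — and dividing through by $-2ja$ at each step yields, after $2$ differentiations in total,
$$\int_{0}^{\infty} - \frac{6}{\left(a^{2} + x^{2}\right)^{3}} \, dx = - \frac{9 \pi}{8 a^{5}}.$$

Setting $a = \frac{1}{4}$:
$$I = - 1152 \pi.$$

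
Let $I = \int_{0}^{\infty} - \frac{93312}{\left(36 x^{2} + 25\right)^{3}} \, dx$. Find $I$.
$- \frac{2916 \pi}{3125}$

Start from the standard arctangent integral
$$J(a) = \int_{0}^{\infty} - \frac{2}{a^{2} + x^{2}} \, dx = - \frac{\pi}{a}.$$

Differentiating under the integral sign with respect to $a$,
$$\frac{dJ}{da} = \int_{0}^{\infty} \frac{4 a}{\left(a^{2} + x^{2}\right)^{2}} \, dx = \frac{\pi}{a^{2}},$$
so $\int_{0}^{\infty} - \frac{2}{\left(a^{2} + x^{2}\right)^{2}} \, dx = - \frac{\pi}{2 a^{3}}$.

Repeating — each differentiation of $1/(x^2+a^2)^j$ produces $-2ja/(x^2+a^2)^{j+1}$ — and dividing through by $-2ja$ at each step yields, after $2$ differentiations in total,
$$\int_{0}^{\infty} - \frac{2}{\left(a^{2} + x^{2}\right)^{3}} \, dx = - \frac{3 \pi}{8 a^{5}}.$$

Setting $a = \frac{5}{6}$:
$$I = - \frac{2916 \pi}{3125}.$$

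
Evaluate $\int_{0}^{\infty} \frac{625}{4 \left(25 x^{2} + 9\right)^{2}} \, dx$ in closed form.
$\frac{125 \pi}{432}$

Begin with the known result
$$J(a) = \int_{0}^{\infty} \frac{1}{4 \left(a^{2} + x^{2}\right)} \, dx = \frac{\pi}{8 a}.$$

Differentiating under the integral sign with respect to $a$,
$$\frac{dJ}{da} = \int_{0}^{\infty} - \frac{a}{2 \left(a^{2} + x^{2}\right)^{2}} \, dx = - \frac{\pi}{8 a^{2}},$$
so $\int_{0}^{\infty} \frac{1}{4 \left(a^{2} + x^{2}\right)^{2}} \, dx = \frac{\pi}{16 a^{3}}$.

Setting $a = \frac{3}{5}$:
$$I = \frac{125 \pi}{432}.$$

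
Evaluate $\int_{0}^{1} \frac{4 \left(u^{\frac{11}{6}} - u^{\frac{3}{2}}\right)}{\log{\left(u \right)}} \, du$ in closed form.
$- \log{\left(\frac{50625}{83521} \right)}$

Introduce a parameter $a$ in the exponent: let $I(a) = \int_{0}^{1} \frac{4 \left(u^{\frac{11}{6}} - u^{a}\right)}{\log{\left(u \right)}} \, du$.

Since $\dfrac{\partial}{\partial a}\,u^{a} = u^{a} \ln u$, the $\ln u$ in the denominator cancels and
$$\frac{dI}{da} = \int_{0}^{1} -4 u^{a} \, du = -4 \left[\frac{u^{a+1}}{a+1}\right]_0^1 = - \frac{4}{a + 1}.$$

Integrating with respect to $a$ gives $I(a) = - \log{\left(\frac{1296 \left(a + 1\right)^{4}}{83521} \right)} + C$.

At $a = \frac{11}{6}$ the integrand is identically $0$, so $I(\frac{11}{6}) = 0$. The closed form gives $0$, hence $C = 0$.

Setting $a = \frac{3}{2}$:
$$I = - \log{\left(\frac{50625}{83521} \right)}.$$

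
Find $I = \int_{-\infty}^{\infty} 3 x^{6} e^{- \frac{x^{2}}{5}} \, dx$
$\frac{5625 \sqrt{5} \sqrt{\pi}}{8}$

Start from the elementary integral
$$J(a) = \int_{-\infty}^{\infty} 3 e^{- a x^{2}} \, dx = \frac{3 \sqrt{\pi}}{\sqrt{a}}.$$

Differentiating under the integral sign brings down a factor of $(-x^2)$:
$$\frac{dJ}{da} = \int_{-\infty}^{\infty} - 3 x^{2} e^{- a x^{2}} \, dx = - \frac{3 \sqrt{\pi}}{2 a^{\frac{3}{2}}}.$$

Repeating $3$ times in total — each differentiation brings down another $(-x^2)$ — gives
$$\frac{d^{3}J}{da^{3}} = \int_{-\infty}^{\infty} - 3 x^{6} e^{- a x^{2}} \, dx = - \frac{45 \sqrt{\pi}}{8 a^{\frac{7}{2}}},$$
and the integrand here is $(-1)^{3}$ times the target integrand, so $I = (-1)^{3}\,\frac{d^{3}J}{da^{3}} = \frac{45 \sqrt{\pi}}{8 a^{\frac{7}{2}}}$.

Setting $a = \frac{1}{5}$:
$$I = \frac{5625 \sqrt{5} \sqrt{\pi}}{8}.$$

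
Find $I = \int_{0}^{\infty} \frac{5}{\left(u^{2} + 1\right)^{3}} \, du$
$\frac{15 \pi}{16}$

Begin with the known result
$$J(a) = \int_{0}^{\infty} \frac{5}{a^{2} + u^{2}} \, du = \frac{5 \pi}{2 a}.$$

Differentiating under the integral sign with respect to $a$,
$$\frac{dJ}{da} = \int_{0}^{\infty} - \frac{10 a}{\left(a^{2} + u^{2}\right)^{2}} \, du = - \frac{5 \pi}{2 a^{2}},$$
so $\int_{0}^{\infty} \frac{5}{\left(a^{2} + u^{2}\right)^{2}} \, du = \frac{5 \pi}{4 a^{3}}$.

Repeating — each differentiation of $1/(u^2+a^2)^j$ produces $-2ja/(u^2+a^2)^{j+1}$ — and dividing through by $-2ja$ at each step yields, after $2$ differentiations in total,
$$\int_{0}^{\infty} \frac{5}{\left(a^{2} + u^{2}\right)^{3}} \, du = \frac{15 \pi}{16 a^{5}}.$$

Setting $a = 1$:
$$I = \frac{15 \pi}{16}.$$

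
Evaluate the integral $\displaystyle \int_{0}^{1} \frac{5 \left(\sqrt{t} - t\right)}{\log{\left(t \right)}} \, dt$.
$\log{\left(\frac{243}{1024} \right)}$

Introduce a parameter $a$ in the exponent: let $I(a) = \int_{0}^{1} \frac{5 \left(- t + t^{a}\right)}{\log{\left(t \right)}} \, dt$.

Since $\dfrac{\partial}{\partial a}\,t^{a} = t^{a} \ln t$, the $\ln t$ in the denominator cancels and
$$\frac{dI}{da} = \int_{0}^{1} 5 t^{a} \, dt = 5 \left[\frac{t^{a+1}}{a+1}\right]_0^1 = \frac{5}{a + 1}.$$

Integrating with respect to $a$ gives $I(a) = \log{\left(\frac{\left(a + 1\right)^{5}}{32} \right)} + C$.

At $a = 1$ the integrand is identically $0$, so $I(1) = 0$. The closed form gives $0$, hence $C = 0$.

Setting $a = \frac{1}{2}$:
$$I = \log{\left(\frac{243}{1024} \right)}.$$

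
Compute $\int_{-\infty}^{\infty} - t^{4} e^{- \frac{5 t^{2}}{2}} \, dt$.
$- \frac{3 \sqrt{10} \sqrt{\pi}}{125}$

Consider the simpler parametrised integral
$$J(a) = \int_{-\infty}^{\infty} - e^{- a t^{2}} \, dt = - \frac{\sqrt{\pi}}{\sqrt{a}}.$$

Differentiating under the integral sign brings down a factor of $(-t^2)$:
$$\frac{dJ}{da} = \int_{-\infty}^{\infty} t^{2} e^{- a t^{2}} \, dt = \frac{\sqrt{\pi}}{2 a^{\frac{3}{2}}}.$$

Repeating twice in total — each differentiation brings down another $(-t^2)$ — gives
$$\frac{d^{2}J}{da^{2}} = \int_{-\infty}^{\infty} - t^{4} e^{- a t^{2}} \, dt = - \frac{3 \sqrt{\pi}}{4 a^{\frac{5}{2}}},$$
and the integrand here is exactly the target integrand, so $I = - \frac{3 \sqrt{\pi}}{4 a^{\frac{5}{2}}}$.

Setting $a = \frac{5}{2}$:
$$I = - \frac{3 \sqrt{10} \sqrt{\pi}}{125}.$$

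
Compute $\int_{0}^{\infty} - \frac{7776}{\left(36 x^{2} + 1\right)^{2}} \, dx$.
$- 324 \pi$

Recall the elementary integral
$$J(a) = \int_{0}^{\infty} - \frac{6}{a^{2} + x^{2}} \, dx = - \frac{3 \pi}{a}.$$

Differentiating under the integral sign with respect to $a$,
$$\frac{dJ}{da} = \int_{0}^{\infty} \frac{12 a}{\left(a^{2} + x^{2}\right)^{2}} \, dx = \frac{3 \pi}{a^{2}},$$
so $\int_{0}^{\infty} - \frac{6}{\left(a^{2} + x^{2}\right)^{2}} \, dx = - \frac{3 \pi}{2 a^{3}}$.

Setting $a = \frac{1}{6}$:
$$I = - 324 \pi.$$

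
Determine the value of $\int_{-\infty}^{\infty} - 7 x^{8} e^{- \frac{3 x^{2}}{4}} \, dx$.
$- \frac{7840 \sqrt{3} \sqrt{\pi}}{81}$

Begin with the known integral
$$J(a) = \int_{-\infty}^{\infty} - 7 e^{- a x^{2}} \, dx = - \frac{7 \sqrt{\pi}}{\sqrt{a}}.$$

Differentiating under the integral sign brings down a factor of $(-x^2)$:
$$\frac{dJ}{da} = \int_{-\infty}^{\infty} 7 x^{2} e^{- a x^{2}} \, dx = \frac{7 \sqrt{\pi}}{2 a^{\frac{3}{2}}}.$$

Repeating $4$ times in total — each differentiation brings down another $(-x^2)$ — gives
$$\frac{d^{4}J}{da^{4}} = \int_{-\infty}^{\infty} - 7 x^{8} e^{- a x^{2}} \, dx = - \frac{735 \sqrt{\pi}}{16 a^{\frac{9}{2}}},$$
and the integrand here is exactly the target integrand, so $I = - \frac{735 \sqrt{\pi}}{16 a^{\frac{9}{2}}}$.

Setting $a = \frac{3}{4}$:
$$I = - \frac{7840 \sqrt{3} \sqrt{\pi}}{81}.$$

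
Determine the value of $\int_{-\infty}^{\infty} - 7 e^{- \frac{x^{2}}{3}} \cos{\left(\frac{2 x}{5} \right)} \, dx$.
$- \frac{7 \sqrt{3} \sqrt{\pi}}{e^{\frac{3}{25}}}$

Treat the cosine frequency as a parameter and define $I(b) = \int_{-\infty}^{\infty} - 7 e^{- \frac{x^{2}}{3}} \cos{\left(b x \right)} \, dx$.

Differentiating under the integral sign,
$$I'(b) = \int_{-\infty}^{\infty} 7 x e^{- \frac{x^{2}}{3}} \sin{\left(b x \right)} \, dx.$$

Integrate $\int_{-\infty}^{\infty} x \sin(b x)\, e^{- \frac{x^{2}}{3}}\, dx$ by parts with $u = \sin(b x)$ and $dv = x\, e^{- \frac{x^{2}}{3}}\, dx$, giving $v = - \frac{3 e^{- \frac{x^{2}}{3}}}{2}$. The boundary term vanishes and
$$\int_{-\infty}^{\infty} x \sin(b x)\, e^{- \frac{x^{2}}{3}}\, dx = \frac{3 b}{2} \int_{-\infty}^{\infty} \cos(b x)\, e^{- \frac{x^{2}}{3}}\, dx,$$
so $I'(b) = - \frac{3 b}{2}\, I(b)$.

This is a separable first-order ODE; solving with the initial condition $I(0) = \int_{-\infty}^{\infty} - 7 e^{- \frac{x^{2}}{3}}\,dx = - 7 \sqrt{3} \sqrt{\pi}$ gives
$$I(b) = - 7 \sqrt{3} \sqrt{\pi} e^{- \frac{3 b^{2}}{4}}.$$

Setting $b = \frac{2}{5}$:
$$I = - \frac{7 \sqrt{3} \sqrt{\pi}}{e^{\frac{3}{25}}}.$$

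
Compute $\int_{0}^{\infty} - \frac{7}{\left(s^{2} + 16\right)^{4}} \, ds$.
$- \frac{35 \pi}{524288}$

Start from the standard arctangent integral
$$J(a) = \int_{0}^{\infty} - \frac{7}{a^{2} + s^{2}} \, ds = - \frac{7 \pi}{2 a}.$$

Differentiating under the integral sign with respect to $a$,
$$\frac{dJ}{da} = \int_{0}^{\infty} \frac{14 a}{\left(a^{2} + s^{2}\right)^{2}} \, ds = \frac{7 \pi}{2 a^{2}},$$
so $\int_{0}^{\infty} - \frac{7}{\left(a^{2} + s^{2}\right)^{2}} \, ds = - \frac{7 \pi}{4 a^{3}}$.

Repeating — each differentiation of $1/(s^2+a^2)^j$ produces $-2ja/(s^2+a^2)^{j+1}$ — and dividing through by $-2ja$ at each step yields, after $3$ differentiations in total,
$$\int_{0}^{\infty} - \frac{7}{\left(a^{2} + s^{2}\right)^{4}} \, ds = - \frac{35 \pi}{32 a^{7}}.$$

Setting $a = 4$:
$$I = - \frac{35 \pi}{524288}.$$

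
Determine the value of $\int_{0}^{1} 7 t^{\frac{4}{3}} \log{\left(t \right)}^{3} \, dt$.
$- \frac{486}{343}$

Consider the simpler parametrised integral
$$J(a) = \int_{0}^{1} 7 t^{a} \, dt = \frac{7}{a + 1}.$$

Differentiating under the integral sign brings down a factor of $\ln t$:
$$\frac{dJ}{da} = \int_{0}^{1} 7 t^{a} \log{\left(t \right)} \, dt = - \frac{7}{\left(a + 1\right)^{2}}.$$

Repeating $3$ times in total — each differentiation brings down another $\ln t$ — gives
$$\frac{d^{3}J}{da^{3}} = \int_{0}^{1} 7 t^{a} \log{\left(t \right)}^{3} \, dt = - \frac{42}{\left(a + 1\right)^{4}},$$
and the integrand here is exactly the target integrand, so $I = - \frac{42}{\left(a + 1\right)^{4}}$.

Setting $a = \frac{4}{3}$:
$$I = - \frac{486}{343}.$$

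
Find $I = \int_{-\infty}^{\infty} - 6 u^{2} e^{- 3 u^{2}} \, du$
$- \frac{\sqrt{3} \sqrt{\pi}}{3}$

Begin with the known integral
$$J(a) = \int_{-\infty}^{\infty} - 6 e^{- a u^{2}} \, du = - \frac{6 \sqrt{\pi}}{\sqrt{a}}.$$

Differentiating under the integral sign brings down a factor of $(-u^2)$:
$$\frac{dJ}{da} = \int_{-\infty}^{\infty} 6 u^{2} e^{- a u^{2}} \, du = \frac{3 \sqrt{\pi}}{a^{\frac{3}{2}}}.$$

The integral on the left is $-I$, so $I = - \frac{3 \sqrt{\pi}}{a^{\frac{3}{2}}}$.

Setting $a = 3$:
$$I = - \frac{\sqrt{3} \sqrt{\pi}}{3}.$$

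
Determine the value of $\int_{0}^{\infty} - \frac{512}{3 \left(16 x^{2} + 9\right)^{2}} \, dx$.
$- \frac{32 \pi}{81}$

Recall the elementary integral
$$J(a) = \int_{0}^{\infty} - \frac{2}{3 \left(a^{2} + x^{2}\right)} \, dx = - \frac{\pi}{3 a}.$$

Differentiating under the integral sign with respect to $a$,
$$\frac{dJ}{da} = \int_{0}^{\infty} \frac{4 a}{3 \left(a^{2} + x^{2}\right)^{2}} \, dx = \frac{\pi}{3 a^{2}},$$
so $\int_{0}^{\infty} - \frac{2}{3 \left(a^{2} + x^{2}\right)^{2}} \, dx = - \frac{\pi}{6 a^{3}}$.

Setting $a = \frac{3}{4}$:
$$I = - \frac{32 \pi}{81}.$$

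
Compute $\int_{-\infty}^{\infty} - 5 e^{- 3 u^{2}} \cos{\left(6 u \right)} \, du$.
$- \frac{5 \sqrt{3} \sqrt{\pi}}{3 e^{3}}$

Treat the cosine frequency as a parameter and define $I(b) = \int_{-\infty}^{\infty} - 5 e^{- 3 u^{2}} \cos{\left(b u \right)} \, du$.

Differentiating under the integral sign,
$$I'(b) = \int_{-\infty}^{\infty} 5 u e^{- 3 u^{2}} \sin{\left(b u \right)} \, du.$$

Integrate $\int_{-\infty}^{\infty} u \sin(b u)\, e^{- 3 u^{2}}\, du$ by parts with $w = \sin(b u)$ and $dv = u\, e^{- 3 u^{2}}\, du$, giving $v = - \frac{e^{- 3 u^{2}}}{6}$. The boundary term vanishes and
$$\int_{-\infty}^{\infty} u \sin(b u)\, e^{- 3 u^{2}}\, du = \frac{b}{6} \int_{-\infty}^{\infty} \cos(b u)\, e^{- 3 u^{2}}\, du,$$
so $I'(b) = - \frac{b}{6}\, I(b)$.

This is a separable first-order ODE; solving with the initial condition $I(0) = \int_{-\infty}^{\infty} - 5 e^{- 3 u^{2}}\,du = - \frac{5 \sqrt{3} \sqrt{\pi}}{3}$ gives
$$I(b) = - \frac{5 \sqrt{3} \sqrt{\pi} e^{- \frac{b^{2}}{12}}}{3}.$$

Setting $b = 6$:
$$I = - \frac{5 \sqrt{3} \sqrt{\pi}}{3 e^{3}}.$$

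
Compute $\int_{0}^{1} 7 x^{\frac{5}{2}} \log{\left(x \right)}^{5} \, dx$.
$- \frac{7680}{16807}$

Consider the simpler parametrised integral
$$J(a) = \int_{0}^{1} 7 x^{a} \, dx = \frac{7}{a + 1}.$$

Differentiating under the integral sign brings down a factor of $\ln x$:
$$\frac{dJ}{da} = \int_{0}^{1} 7 x^{a} \log{\left(x \right)} \, dx = - \frac{7}{\left(a + 1\right)^{2}}.$$

Repeating $5$ times in total — each differentiation brings down another $\ln x$ — gives
$$\frac{d^{5}J}{da^{5}} = \int_{0}^{1} 7 x^{a} \log{\left(x \right)}^{5} \, dx = - \frac{840}{\left(a + 1\right)^{6}},$$
and the integrand here is exactly the target integrand, so $I = - \frac{840}{\left(a + 1\right)^{6}}$.

Setting $a = \frac{5}{2}$:
$$I = - \frac{7680}{16807}.$$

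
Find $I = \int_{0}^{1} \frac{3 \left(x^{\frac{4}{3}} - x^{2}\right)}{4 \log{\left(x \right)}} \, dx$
$- \frac{3 \log{\left(3 \right)}}{2} + \frac{3 \log{\left(7 \right)}}{4}$

Replace the exponent $\frac{4}{3}$ by a parameter $a$: let $I(a) = \int_{0}^{1} \frac{3 \left(- x^{2} + x^{a}\right)}{4 \log{\left(x \right)}} \, dx$.

Since $\dfrac{\partial}{\partial a}\,x^{a} = x^{a} \ln x$, the $\ln x$ in the denominator cancels and
$$\frac{dI}{da} = \int_{0}^{1} \frac{3}{4} x^{a} \, dx = \frac{3}{4} \left[\frac{x^{a+1}}{a+1}\right]_0^1 = \frac{3}{4 \left(a + 1\right)}.$$

Integrating with respect to $a$ gives $I(a) = \frac{3 \log{\left(a + 1 \right)}}{4} - \frac{3 \log{\left(3 \right)}}{4} + C$.

At $a = 2$ the integrand is identically $0$, so $I(2) = 0$. The closed form gives $0$, hence $C = 0$.

Setting $a = \frac{4}{3}$:
$$I = - \frac{3 \log{\left(3 \right)}}{2} + \frac{3 \log{\left(7 \right)}}{4}.$$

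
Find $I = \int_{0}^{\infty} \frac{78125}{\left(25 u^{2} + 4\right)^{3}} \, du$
$\frac{46875 \pi}{512}$

Begin with the known result
$$J(a) = \int_{0}^{\infty} \frac{5}{a^{2} + u^{2}} \, du = \frac{5 \pi}{2 a}.$$

Differentiating under the integral sign with respect to $a$,
$$\frac{dJ}{da} = \int_{0}^{\infty} - \frac{10 a}{\left(a^{2} + u^{2}\right)^{2}} \, du = - \frac{5 \pi}{2 a^{2}},$$
so $\int_{0}^{\infty} \frac{5}{\left(a^{2} + u^{2}\right)^{2}} \, du = \frac{5 \pi}{4 a^{3}}$.

Repeating — each differentiation of $1/(u^2+a^2)^j$ produces $-2ja/(u^2+a^2)^{j+1}$ — and dividing through by $-2ja$ at each step yields, after $2$ differentiations in total,
$$\int_{0}^{\infty} \frac{5}{\left(a^{2} + u^{2}\right)^{3}} \, du = \frac{15 \pi}{16 a^{5}}.$$

Setting $a = \frac{2}{5}$:
$$I = \frac{46875 \pi}{512}.$$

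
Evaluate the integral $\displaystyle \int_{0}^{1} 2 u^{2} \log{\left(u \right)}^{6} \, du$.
$\frac{160}{243}$

Start from the elementary integral
$$J(a) = \int_{0}^{1} 2 u^{a} \, du = \frac{2}{a + 1}.$$

Differentiating under the integral sign brings down a factor of $\ln u$:
$$\frac{dJ}{da} = \int_{0}^{1} 2 u^{a} \log{\left(u \right)} \, du = - \frac{2}{\left(a + 1\right)^{2}}.$$

Repeating $6$ times in total — each differentiation brings down another $\ln u$ — gives
$$\frac{d^{6}J}{da^{6}} = \int_{0}^{1} 2 u^{a} \log{\left(u \right)}^{6} \, du = \frac{1440}{\left(a + 1\right)^{7}},$$
and the integrand here is exactly the target integrand, so $I = \frac{1440}{\left(a + 1\right)^{7}}$.

Setting $a = 2$:
$$I = \frac{160}{243}.$$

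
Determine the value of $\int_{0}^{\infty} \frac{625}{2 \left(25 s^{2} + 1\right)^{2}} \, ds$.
$\frac{125 \pi}{8}$

Start from the standard arctangent integral
$$J(a) = \int_{0}^{\infty} \frac{1}{2 \left(a^{2} + s^{2}\right)} \, ds = \frac{\pi}{4 a}.$$

Differentiating under the integral sign with respect to $a$,
$$\frac{dJ}{da} = \int_{0}^{\infty} - \frac{a}{\left(a^{2} + s^{2}\right)^{2}} \, ds = - \frac{\pi}{4 a^{2}},$$
so $\int_{0}^{\infty} \frac{1}{2 \left(a^{2} + s^{2}\right)^{2}} \, ds = \frac{\pi}{8 a^{3}}$.

Setting $a = \frac{1}{5}$:
$$I = \frac{125 \pi}{8}.$$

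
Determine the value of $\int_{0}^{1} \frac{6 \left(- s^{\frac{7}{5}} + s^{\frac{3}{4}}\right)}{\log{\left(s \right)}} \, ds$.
$\log{\left(\frac{1838265625}{12230590464} \right)}$

Consider the one-parameter family: let $I(a) = \int_{0}^{1} \frac{6 \left(- s^{\frac{7}{5}} + s^{a}\right)}{\log{\left(s \right)}} \, ds$.

Since $\dfrac{\partial}{\partial a}\,s^{a} = s^{a} \ln s$, the $\ln s$ in the denominator cancels and
$$\frac{dI}{da} = \int_{0}^{1} 6 s^{a} \, ds = 6 \left[\frac{s^{a+1}}{a+1}\right]_0^1 = \frac{6}{a + 1}.$$

Integrating with respect to $a$ gives $I(a) = \log{\left(\frac{15625 \left(a + 1\right)^{6}}{2985984} \right)} + C$.

At $a = \frac{7}{5}$ the integrand is identically $0$, so $I(\frac{7}{5}) = 0$. The closed form gives $0$, hence $C = 0$.

Setting $a = \frac{3}{4}$:
$$I = \log{\left(\frac{1838265625}{12230590464} \right)}.$$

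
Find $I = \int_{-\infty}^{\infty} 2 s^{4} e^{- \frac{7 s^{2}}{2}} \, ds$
$\frac{6 \sqrt{14} \sqrt{\pi}}{343}$

Start from the elementary integral
$$J(a) = \int_{-\infty}^{\infty} 2 e^{- a s^{2}} \, ds = \frac{2 \sqrt{\pi}}{\sqrt{a}}.$$

Differentiating under the integral sign brings down a factor of $(-s^2)$:
$$\frac{dJ}{da} = \int_{-\infty}^{\infty} - 2 s^{2} e^{- a s^{2}} \, ds = - \frac{\sqrt{\pi}}{a^{\frac{3}{2}}}.$$

Repeating twice in total — each differentiation brings down another $(-s^2)$ — gives
$$\frac{d^{2}J}{da^{2}} = \int_{-\infty}^{\infty} 2 s^{4} e^{- a s^{2}} \, ds = \frac{3 \sqrt{\pi}}{2 a^{\frac{5}{2}}},$$
and the integrand here is exactly the target integrand, so $I = \frac{3 \sqrt{\pi}}{2 a^{\frac{5}{2}}}$.

Setting $a = \frac{7}{2}$:
$$I = \frac{6 \sqrt{14} \sqrt{\pi}}{343}.$$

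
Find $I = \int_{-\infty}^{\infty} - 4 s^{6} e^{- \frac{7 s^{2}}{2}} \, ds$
$- \frac{60 \sqrt{14} \sqrt{\pi}}{2401}$

Consider the simpler parametrised integral
$$J(a) = \int_{-\infty}^{\infty} - 4 e^{- a s^{2}} \, ds = - \frac{4 \sqrt{\pi}}{\sqrt{a}}.$$

Differentiating under the integral sign brings down a factor of $(-s^2)$:
$$\frac{dJ}{da} = \int_{-\infty}^{\infty} 4 s^{2} e^{- a s^{2}} \, ds = \frac{2 \sqrt{\pi}}{a^{\frac{3}{2}}}.$$

Repeating $3$ times in total — each differentiation brings down another $(-s^2)$ — gives
$$\frac{d^{3}J}{da^{3}} = \int_{-\infty}^{\infty} 4 s^{6} e^{- a s^{2}} \, ds = \frac{15 \sqrt{\pi}}{2 a^{\frac{7}{2}}},$$
and the integrand here is $(-1)^{3}$ times the target integrand, so $I = (-1)^{3}\,\frac{d^{3}J}{da^{3}} = - \frac{15 \sqrt{\pi}}{2 a^{\frac{7}{2}}}$.

Setting $a = \frac{7}{2}$:
$$I = - \frac{60 \sqrt{14} \sqrt{\pi}}{2401}.$$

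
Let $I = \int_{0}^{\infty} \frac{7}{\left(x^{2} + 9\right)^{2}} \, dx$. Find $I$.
$\frac{7 \pi}{108}$

Recall the elementary integral
$$J(a) = \int_{0}^{\infty} \frac{7}{a^{2} + x^{2}} \, dx = \frac{7 \pi}{2 a}.$$

Differentiating under the integral sign with respect to $a$,
$$\frac{dJ}{da} = \int_{0}^{\infty} - \frac{14 a}{\left(a^{2} + x^{2}\right)^{2}} \, dx = - \frac{7 \pi}{2 a^{2}},$$
so $\int_{0}^{\infty} \frac{7}{\left(a^{2} + x^{2}\right)^{2}} \, dx = \frac{7 \pi}{4 a^{3}}$.

Setting $a = 3$:
$$I = \frac{7 \pi}{108}.$$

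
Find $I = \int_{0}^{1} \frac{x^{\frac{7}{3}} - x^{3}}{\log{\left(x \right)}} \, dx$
$- \log{\left(6 \right)} + \log{\left(5 \right)}$

Introduce a parameter $a$ in the exponent: let $I(a) = \int_{0}^{1} \frac{x^{\frac{7}{3}} - x^{a}}{\log{\left(x \right)}} \, dx$.

Since $\dfrac{\partial}{\partial a}\,x^{a} = x^{a} \ln x$, the $\ln x$ in the denominator cancels and
$$\frac{dI}{da} = \int_{0}^{1} -1 x^{a} \, dx = -1 \left[\frac{x^{a+1}}{a+1}\right]_0^1 = - \frac{1}{a + 1}.$$

Integrating with respect to $a$ gives $I(a) = - \log{\left(\frac{3 a}{10} + \frac{3}{10} \right)} + C$.

At $a = \frac{7}{3}$ the integrand is identically $0$, so $I(\frac{7}{3}) = 0$. The closed form gives $0$, hence $C = 0$.

Setting $a = 3$:
$$I = - \log{\left(6 \right)} + \log{\left(5 \right)}.$$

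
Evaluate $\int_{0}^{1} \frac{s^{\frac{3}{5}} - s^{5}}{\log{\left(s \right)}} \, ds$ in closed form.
$- \log{\left(\frac{15}{4} \right)}$

Introduce a parameter $a$ in the exponent: let $I(a) = \int_{0}^{1} \frac{s^{\frac{3}{5}} - s^{a}}{\log{\left(s \right)}} \, ds$.

Since $\dfrac{\partial}{\partial a}\,s^{a} = s^{a} \ln s$, the $\ln s$ in the denominator cancels and
$$\frac{dI}{da} = \int_{0}^{1} -1 s^{a} \, ds = -1 \left[\frac{s^{a+1}}{a+1}\right]_0^1 = - \frac{1}{a + 1}.$$

Integrating with respect to $a$ gives $I(a) = - \log{\left(\frac{5 a}{8} + \frac{5}{8} \right)} + C$.

At $a = \frac{3}{5}$ the integrand is identically $0$, so $I(\frac{3}{5}) = 0$. The closed form gives $0$, hence $C = 0$.

Setting $a = 5$:
$$I = - \log{\left(\frac{15}{4} \right)}.$$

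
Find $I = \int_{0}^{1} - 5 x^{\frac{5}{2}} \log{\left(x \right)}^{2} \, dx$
$- \frac{80}{343}$

Begin with the known integral
$$J(a) = \int_{0}^{1} - 5 x^{a} \, dx = - \frac{5}{a + 1}.$$

Differentiating under the integral sign brings down a factor of $\ln x$:
$$\frac{dJ}{da} = \int_{0}^{1} - 5 x^{a} \log{\left(x \right)} \, dx = \frac{5}{\left(a + 1\right)^{2}}.$$

Repeating twice in total — each differentiation brings down another $\ln x$ — gives
$$\frac{d^{2}J}{da^{2}} = \int_{0}^{1} - 5 x^{a} \log{\left(x \right)}^{2} \, dx = - \frac{10}{\left(a + 1\right)^{3}},$$
and the integrand here is exactly the target integrand, so $I = - \frac{10}{\left(a + 1\right)^{3}}$.

Setting $a = \frac{5}{2}$:
$$I = - \frac{80}{343}.$$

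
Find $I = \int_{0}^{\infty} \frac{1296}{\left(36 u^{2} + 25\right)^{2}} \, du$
$\frac{54 \pi}{125}$

Begin with the known result
$$J(a) = \int_{0}^{\infty} \frac{1}{a^{2} + u^{2}} \, du = \frac{\pi}{2 a}.$$

Differentiating under the integral sign with respect to $a$,
$$\frac{dJ}{da} = \int_{0}^{\infty} - \frac{2 a}{\left(a^{2} + u^{2}\right)^{2}} \, du = - \frac{\pi}{2 a^{2}},$$
so $\int_{0}^{\infty} \frac{1}{\left(a^{2} + u^{2}\right)^{2}} \, du = \frac{\pi}{4 a^{3}}$.

Setting $a = \frac{5}{6}$:
$$I = \frac{54 \pi}{125}.$$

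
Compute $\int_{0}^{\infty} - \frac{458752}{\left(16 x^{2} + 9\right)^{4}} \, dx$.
$- \frac{17920 \pi}{2187}$

Start from the standard arctangent integral
$$J(a) = \int_{0}^{\infty} - \frac{7}{a^{2} + x^{2}} \, dx = - \frac{7 \pi}{2 a}.$$

Differentiating under the integral sign with respect to $a$,
$$\frac{dJ}{da} = \int_{0}^{\infty} \frac{14 a}{\left(a^{2} + x^{2}\right)^{2}} \, dx = \frac{7 \pi}{2 a^{2}},$$
so $\int_{0}^{\infty} - \frac{7}{\left(a^{2} + x^{2}\right)^{2}} \, dx = - \frac{7 \pi}{4 a^{3}}$.

Repeating — each differentiation of $1/(x^2+a^2)^j$ produces $-2ja/(x^2+a^2)^{j+1}$ — and dividing through by $-2ja$ at each step yields, after $3$ differentiations in total,
$$\int_{0}^{\infty} - \frac{7}{\left(a^{2} + x^{2}\right)^{4}} \, dx = - \frac{35 \pi}{32 a^{7}}.$$

Setting $a = \frac{3}{4}$:
$$I = - \frac{17920 \pi}{2187}.$$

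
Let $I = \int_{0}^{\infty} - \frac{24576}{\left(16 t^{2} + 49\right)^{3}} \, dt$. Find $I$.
$- \frac{1152 \pi}{16807}$

Start from the standard arctangent integral
$$J(a) = \int_{0}^{\infty} - \frac{6}{a^{2} + t^{2}} \, dt = - \frac{3 \pi}{a}.$$

Differentiating under the integral sign with respect to $a$,
$$\frac{dJ}{da} = \int_{0}^{\infty} \frac{12 a}{\left(a^{2} + t^{2}\right)^{2}} \, dt = \frac{3 \pi}{a^{2}},$$
so $\int_{0}^{\infty} - \frac{6}{\left(a^{2} + t^{2}\right)^{2}} \, dt = - \frac{3 \pi}{2 a^{3}}$.

Repeating — each differentiation of $1/(t^2+a^2)^j$ produces $-2ja/(t^2+a^2)^{j+1}$ — and dividing through by $-2ja$ at each step yields, after $2$ differentiations in total,
$$\int_{0}^{\infty} - \frac{6}{\left(a^{2} + t^{2}\right)^{3}} \, dt = - \frac{9 \pi}{8 a^{5}}.$$

Setting $a = \frac{7}{4}$:
$$I = - \frac{1152 \pi}{16807}.$$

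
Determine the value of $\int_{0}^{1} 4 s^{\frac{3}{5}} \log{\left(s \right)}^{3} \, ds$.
$- \frac{1875}{512}$

Consider the simpler parametrised integral
$$J(a) = \int_{0}^{1} 4 s^{a} \, ds = \frac{4}{a + 1}.$$

Differentiating under the integral sign brings down a factor of $\ln s$:
$$\frac{dJ}{da} = \int_{0}^{1} 4 s^{a} \log{\left(s \right)} \, ds = - \frac{4}{\left(a + 1\right)^{2}}.$$

Repeating $3$ times in total — each differentiation brings down another $\ln s$ — gives
$$\frac{d^{3}J}{da^{3}} = \int_{0}^{1} 4 s^{a} \log{\left(s \right)}^{3} \, ds = - \frac{24}{\left(a + 1\right)^{4}},$$
and the integrand here is exactly the target integrand, so $I = - \frac{24}{\left(a + 1\right)^{4}}$.

Setting $a = \frac{3}{5}$:
$$I = - \frac{1875}{512}.$$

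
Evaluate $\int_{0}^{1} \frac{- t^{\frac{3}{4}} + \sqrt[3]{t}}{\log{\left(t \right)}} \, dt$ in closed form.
$\log{\left(\frac{16}{21} \right)}$

Introduce a parameter $a$ in the exponent: let $I(a) = \int_{0}^{1} \frac{- t^{\frac{3}{4}} + t^{a}}{\log{\left(t \right)}} \, dt$.

Since $\dfrac{\partial}{\partial a}\,t^{a} = t^{a} \ln t$, the $\ln t$ in the denominator cancels and
$$\frac{dI}{da} = \int_{0}^{1} t^{a} \, dt = \left[\frac{t^{a+1}}{a+1}\right]_0^1 = \frac{1}{a + 1}.$$

Integrating with respect to $a$ gives $I(a) = \log{\left(\frac{4 a}{7} + \frac{4}{7} \right)} + C$.

At $a = \frac{3}{4}$ the integrand is identically $0$, so $I(\frac{3}{4}) = 0$. The closed form gives $0$, hence $C = 0$.

Setting $a = \frac{1}{3}$:
$$I = \log{\left(\frac{16}{21} \right)}.$$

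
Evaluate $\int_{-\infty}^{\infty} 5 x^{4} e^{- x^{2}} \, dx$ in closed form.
$\frac{15 \sqrt{\pi}}{4}$

Consider the simpler parametrised integral
$$J(a) = \int_{-\infty}^{\infty} 5 e^{- a x^{2}} \, dx = \frac{5 \sqrt{\pi}}{\sqrt{a}}.$$

Differentiating under the integral sign brings down a factor of $(-x^2)$:
$$\frac{dJ}{da} = \int_{-\infty}^{\infty} - 5 x^{2} e^{- a x^{2}} \, dx = - \frac{5 \sqrt{\pi}}{2 a^{\frac{3}{2}}}.$$

Repeating twice in total — each differentiation brings down another $(-x^2)$ — gives
$$\frac{d^{2}J}{da^{2}} = \int_{-\infty}^{\infty} 5 x^{4} e^{- a x^{2}} \, dx = \frac{15 \sqrt{\pi}}{4 a^{\frac{5}{2}}},$$
and the integrand here is exactly the target integrand, so $I = \frac{15 \sqrt{\pi}}{4 a^{\frac{5}{2}}}$.

Setting $a = 1$:
$$I = \frac{15 \sqrt{\pi}}{4}.$$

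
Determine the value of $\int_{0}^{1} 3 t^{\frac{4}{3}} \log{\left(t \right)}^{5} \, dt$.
$- \frac{262440}{117649}$

Consider the simpler parametrised integral
$$J(a) = \int_{0}^{1} 3 t^{a} \, dt = \frac{3}{a + 1}.$$

Differentiating under the integral sign brings down a factor of $\ln t$:
$$\frac{dJ}{da} = \int_{0}^{1} 3 t^{a} \log{\left(t \right)} \, dt = - \frac{3}{\left(a + 1\right)^{2}}.$$

Repeating $5$ times in total — each differentiation brings down another $\ln t$ — gives
$$\frac{d^{5}J}{da^{5}} = \int_{0}^{1} 3 t^{a} \log{\left(t \right)}^{5} \, dt = - \frac{360}{\left(a + 1\right)^{6}},$$
and the integrand here is exactly the target integrand, so $I = - \frac{360}{\left(a + 1\right)^{6}}$.

Setting $a = \frac{4}{3}$:
$$I = - \frac{262440}{117649}.$$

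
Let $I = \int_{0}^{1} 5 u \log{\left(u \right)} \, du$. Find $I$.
$- \frac{5}{4}$

Start from the elementary integral
$$J(a) = \int_{0}^{1} 5 u^{a} \, du = \frac{5}{a + 1}.$$

Differentiating under the integral sign brings down a factor of $\ln u$:
$$\frac{dJ}{da} = \int_{0}^{1} 5 u^{a} \log{\left(u \right)} \, du = - \frac{5}{\left(a + 1\right)^{2}}.$$

The integral on the left is $I$, so $I = - \frac{5}{\left(a + 1\right)^{2}}$.

Setting $a = 1$:
$$I = - \frac{5}{4}.$$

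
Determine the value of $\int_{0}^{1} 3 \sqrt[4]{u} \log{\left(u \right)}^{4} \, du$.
$\frac{73728}{3125}$

Begin with the known integral
$$J(a) = \int_{0}^{1} 3 u^{a} \, du = \frac{3}{a + 1}.$$

Differentiating under the integral sign brings down a factor of $\ln u$:
$$\frac{dJ}{da} = \int_{0}^{1} 3 u^{a} \log{\left(u \right)} \, du = - \frac{3}{\left(a + 1\right)^{2}}.$$

Repeating $4$ times in total — each differentiation brings down another $\ln u$ — gives
$$\frac{d^{4}J}{da^{4}} = \int_{0}^{1} 3 u^{a} \log{\left(u \right)}^{4} \, du = \frac{72}{\left(a + 1\right)^{5}},$$
and the integrand here is exactly the target integrand, so $I = \frac{72}{\left(a + 1\right)^{5}}$.

Setting $a = \frac{1}{4}$:
$$I = \frac{73728}{3125}.$$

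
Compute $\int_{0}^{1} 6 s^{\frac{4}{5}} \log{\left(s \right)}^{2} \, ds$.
$\frac{500}{243}$

Start from the elementary integral
$$J(a) = \int_{0}^{1} 6 s^{a} \, ds = \frac{6}{a + 1}.$$

Differentiating under the integral sign brings down a factor of $\ln s$:
$$\frac{dJ}{da} = \int_{0}^{1} 6 s^{a} \log{\left(s \right)} \, ds = - \frac{6}{\left(a + 1\right)^{2}}.$$

Repeating twice in total — each differentiation brings down another $\ln s$ — gives
$$\frac{d^{2}J}{da^{2}} = \int_{0}^{1} 6 s^{a} \log{\left(s \right)}^{2} \, ds = \frac{12}{\left(a + 1\right)^{3}},$$
and the integrand here is exactly the target integrand, so $I = \frac{12}{\left(a + 1\right)^{3}}$.

Setting $a = \frac{4}{5}$:
$$I = \frac{500}{243}.$$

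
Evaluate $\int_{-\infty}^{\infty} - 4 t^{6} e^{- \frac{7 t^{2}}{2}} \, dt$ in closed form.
$- \frac{60 \sqrt{14} \sqrt{\pi}}{2401}$

Start from the elementary integral
$$J(a) = \int_{-\infty}^{\infty} - 4 e^{- a t^{2}} \, dt = - \frac{4 \sqrt{\pi}}{\sqrt{a}}.$$

Differentiating under the integral sign brings down a factor of $(-t^2)$:
$$\frac{dJ}{da} = \int_{-\infty}^{\infty} 4 t^{2} e^{- a t^{2}} \, dt = \frac{2 \sqrt{\pi}}{a^{\frac{3}{2}}}.$$

Repeating $3$ times in total — each differentiation brings down another $(-t^2)$ — gives
$$\frac{d^{3}J}{da^{3}} = \int_{-\infty}^{\infty} 4 t^{6} e^{- a t^{2}} \, dt = \frac{15 \sqrt{\pi}}{2 a^{\frac{7}{2}}},$$
and the integrand here is $(-1)^{3}$ times the target integrand, so $I = (-1)^{3}\,\frac{d^{3}J}{da^{3}} = - \frac{15 \sqrt{\pi}}{2 a^{\frac{7}{2}}}$.

Setting $a = \frac{7}{2}$:
$$I = - \frac{60 \sqrt{14} \sqrt{\pi}}{2401}.$$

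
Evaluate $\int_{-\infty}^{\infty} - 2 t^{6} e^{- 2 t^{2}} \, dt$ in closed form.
$- \frac{15 \sqrt{2} \sqrt{\pi}}{64}$

Consider the simpler parametrised integral
$$J(a) = \int_{-\infty}^{\infty} - 2 e^{- a t^{2}} \, dt = - \frac{2 \sqrt{\pi}}{\sqrt{a}}.$$

Differentiating under the integral sign brings down a factor of $(-t^2)$:
$$\frac{dJ}{da} = \int_{-\infty}^{\infty} 2 t^{2} e^{- a t^{2}} \, dt = \frac{\sqrt{\pi}}{a^{\frac{3}{2}}}.$$

Repeating $3$ times in total — each differentiation brings down another $(-t^2)$ — gives
$$\frac{d^{3}J}{da^{3}} = \int_{-\infty}^{\infty} 2 t^{6} e^{- a t^{2}} \, dt = \frac{15 \sqrt{\pi}}{4 a^{\frac{7}{2}}},$$
and the integrand here is $(-1)^{3}$ times the target integrand, so $I = (-1)^{3}\,\frac{d^{3}J}{da^{3}} = - \frac{15 \sqrt{\pi}}{4 a^{\frac{7}{2}}}$.

Setting $a = 2$:
$$I = - \frac{15 \sqrt{2} \sqrt{\pi}}{64}.$$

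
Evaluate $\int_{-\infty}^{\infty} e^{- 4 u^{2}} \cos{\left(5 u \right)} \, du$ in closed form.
$\frac{\sqrt{\pi}}{2 e^{\frac{25}{16}}}$

Let $b$ denote the cosine frequency and define $I(b) = \int_{-\infty}^{\infty} e^{- 4 u^{2}} \cos{\left(b u \right)} \, du$.

Differentiating under the integral sign,
$$I'(b) = \int_{-\infty}^{\infty} - u e^{- 4 u^{2}} \sin{\left(b u \right)} \, du.$$

Integrate $\int_{-\infty}^{\infty} u \sin(b u)\, e^{- 4 u^{2}}\, du$ by parts with $w = \sin(b u)$ and $dv = u\, e^{- 4 u^{2}}\, du$, giving $v = - \frac{e^{- 4 u^{2}}}{8}$. The boundary term vanishes and
$$\int_{-\infty}^{\infty} u \sin(b u)\, e^{- 4 u^{2}}\, du = \frac{b}{8} \int_{-\infty}^{\infty} \cos(b u)\, e^{- 4 u^{2}}\, du,$$
so $I'(b) = - \frac{b}{8}\, I(b)$.

This is a separable first-order ODE; solving with the initial condition $I(0) = \int_{-\infty}^{\infty} e^{- 4 u^{2}}\,du = \frac{\sqrt{\pi}}{2}$ gives
$$I(b) = \frac{\sqrt{\pi} e^{- \frac{b^{2}}{16}}}{2}.$$

Setting $b = 5$:
$$I = \frac{\sqrt{\pi}}{2 e^{\frac{25}{16}}}.$$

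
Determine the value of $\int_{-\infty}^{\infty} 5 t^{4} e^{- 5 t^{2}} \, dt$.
$\frac{3 \sqrt{5} \sqrt{\pi}}{100}$

Start from the elementary integral
$$J(a) = \int_{-\infty}^{\infty} 5 e^{- a t^{2}} \, dt = \frac{5 \sqrt{\pi}}{\sqrt{a}}.$$

Differentiating under the integral sign brings down a factor of $(-t^2)$:
$$\frac{dJ}{da} = \int_{-\infty}^{\infty} - 5 t^{2} e^{- a t^{2}} \, dt = - \frac{5 \sqrt{\pi}}{2 a^{\frac{3}{2}}}.$$

Repeating twice in total — each differentiation brings down another $(-t^2)$ — gives
$$\frac{d^{2}J}{da^{2}} = \int_{-\infty}^{\infty} 5 t^{4} e^{- a t^{2}} \, dt = \frac{15 \sqrt{\pi}}{4 a^{\frac{5}{2}}},$$
and the integrand here is exactly the target integrand, so $I = \frac{15 \sqrt{\pi}}{4 a^{\frac{5}{2}}}$.

Setting $a = 5$:
$$I = \frac{3 \sqrt{5} \sqrt{\pi}}{100}.$$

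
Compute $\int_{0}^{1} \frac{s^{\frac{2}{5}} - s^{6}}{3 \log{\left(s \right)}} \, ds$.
$- \frac{\log{\left(5 \right)}}{3}$

Consider the one-parameter family: let $I(a) = \int_{0}^{1} \frac{- s^{6} + s^{a}}{3 \log{\left(s \right)}} \, ds$.

Since $\dfrac{\partial}{\partial a}\,s^{a} = s^{a} \ln s$, the $\ln s$ in the denominator cancels and
$$\frac{dI}{da} = \int_{0}^{1} \frac{1}{3} s^{a} \, ds = \frac{1}{3} \left[\frac{s^{a+1}}{a+1}\right]_0^1 = \frac{1}{3 \left(a + 1\right)}.$$

Integrating with respect to $a$ gives $I(a) = \frac{\log{\left(a + 1 \right)}}{3} - \frac{\log{\left(7 \right)}}{3} + C$.

At $a = 6$ the integrand is identically $0$, so $I(6) = 0$. The closed form gives $0$, hence $C = 0$.

Setting $a = \frac{2}{5}$:
$$I = - \frac{\log{\left(5 \right)}}{3}.$$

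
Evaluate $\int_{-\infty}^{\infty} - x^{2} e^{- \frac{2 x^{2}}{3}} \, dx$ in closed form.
$- \frac{3 \sqrt{6} \sqrt{\pi}}{8}$

Consider the simpler parametrised integral
$$J(a) = \int_{-\infty}^{\infty} - e^{- a x^{2}} \, dx = - \frac{\sqrt{\pi}}{\sqrt{a}}.$$

Differentiating under the integral sign brings down a factor of $(-x^2)$:
$$\frac{dJ}{da} = \int_{-\infty}^{\infty} x^{2} e^{- a x^{2}} \, dx = \frac{\sqrt{\pi}}{2 a^{\frac{3}{2}}}.$$

The integral on the left is $-I$, so $I = - \frac{\sqrt{\pi}}{2 a^{\frac{3}{2}}}$.

Setting $a = \frac{2}{3}$:
$$I = - \frac{3 \sqrt{6} \sqrt{\pi}}{8}.$$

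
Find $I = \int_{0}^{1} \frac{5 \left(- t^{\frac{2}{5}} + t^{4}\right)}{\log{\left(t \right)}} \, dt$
$\log{\left(\frac{9765625}{16807} \right)}$

Consider the one-parameter family: let $I(a) = \int_{0}^{1} \frac{5 \left(- t^{\frac{2}{5}} + t^{a}\right)}{\log{\left(t \right)}} \, dt$.

Since $\dfrac{\partial}{\partial a}\,t^{a} = t^{a} \ln t$, the $\ln t$ in the denominator cancels and
$$\frac{dI}{da} = \int_{0}^{1} 5 t^{a} \, dt = 5 \left[\frac{t^{a+1}}{a+1}\right]_0^1 = \frac{5}{a + 1}.$$

Integrating with respect to $a$ gives $I(a) = \log{\left(\frac{3125 \left(a + 1\right)^{5}}{16807} \right)} + C$.

At $a = \frac{2}{5}$ the integrand is identically $0$, so $I(\frac{2}{5}) = 0$. The closed form gives $0$, hence $C = 0$.

Setting $a = 4$:
$$I = \log{\left(\frac{9765625}{16807} \right)}.$$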